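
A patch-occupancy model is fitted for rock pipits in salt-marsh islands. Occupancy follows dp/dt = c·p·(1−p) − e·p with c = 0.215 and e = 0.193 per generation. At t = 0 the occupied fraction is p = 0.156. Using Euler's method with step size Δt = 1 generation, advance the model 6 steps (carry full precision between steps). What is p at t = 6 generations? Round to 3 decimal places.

0.146

Update rule: p ← p + [c·p·(1−p) − e·p]·Δt with Δt = 1.
t = 1: p = 0.15600 + (-0.00180) = 0.15420
t = 2: p = 0.15420 + (-0.00172) = 0.15248
t = 3: p = 0.15248 + (-0.00164) = 0.15084
t = 4: p = 0.15084 + (-0.00157) = 0.14926
t = 5: p = 0.14926 + (-0.00151) = 0.14776
t = 6: p = 0.14776 + (-0.00144) = 0.14631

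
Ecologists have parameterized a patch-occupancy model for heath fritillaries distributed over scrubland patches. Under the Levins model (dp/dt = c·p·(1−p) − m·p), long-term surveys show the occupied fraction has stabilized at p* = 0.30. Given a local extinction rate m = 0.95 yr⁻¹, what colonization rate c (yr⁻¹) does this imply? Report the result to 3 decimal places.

1.357

At equilibrium c(1−p*) = m, so c = m/(1−p*).
c = 0.95/(1 − 0.30) = 0.95/0.7000 = 1.3571.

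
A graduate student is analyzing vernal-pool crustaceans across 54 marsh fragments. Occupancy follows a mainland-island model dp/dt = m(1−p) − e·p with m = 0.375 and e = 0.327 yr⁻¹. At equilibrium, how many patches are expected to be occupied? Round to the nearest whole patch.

p* = m/(m+e) = 0.375/0.7020 = 0.5342.
Expected occupied patches = N × p* = 54 × 0.5342 = 28.85 ≈ 29.

29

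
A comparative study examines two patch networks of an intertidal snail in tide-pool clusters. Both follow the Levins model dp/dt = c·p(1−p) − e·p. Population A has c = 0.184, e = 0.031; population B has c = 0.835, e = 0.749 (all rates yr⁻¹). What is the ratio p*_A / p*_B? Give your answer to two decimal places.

A: p*_A = 1 − 0.031/0.184 = 0.8315.
B: p*_B = 1 − 0.749/0.835 = 0.1030.
p*_A / p*_B = 0.8315/0.1030 = 8.0735.

8.07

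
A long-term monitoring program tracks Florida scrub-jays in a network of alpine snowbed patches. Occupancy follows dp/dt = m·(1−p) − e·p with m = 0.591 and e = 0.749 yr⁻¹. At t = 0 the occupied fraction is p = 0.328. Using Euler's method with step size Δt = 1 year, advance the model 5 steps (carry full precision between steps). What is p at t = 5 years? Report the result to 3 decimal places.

0.442

Update rule: p ← p + [m·(1−p) − e·p]·Δt with Δt = 1.
  1  |  dp/dt·Δt = +0.151480  |  p_1 = 0.479480
  2  |  dp/dt·Δt = -0.051503  |  p_2 = 0.427977
  3  |  dp/dt·Δt = +0.017511  |  p_3 = 0.445488
  4  |  dp/dt·Δt = -0.005954  |  p_4 = 0.439534
  5  |  dp/dt·Δt = +0.002024  |  p_5 = 0.441558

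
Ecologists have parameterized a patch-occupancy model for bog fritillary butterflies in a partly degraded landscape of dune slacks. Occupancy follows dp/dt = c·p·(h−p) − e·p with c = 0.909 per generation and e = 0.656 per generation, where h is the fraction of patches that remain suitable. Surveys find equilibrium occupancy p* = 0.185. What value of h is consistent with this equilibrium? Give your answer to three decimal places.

At equilibrium c(h−p*) = e, so h = p* + e/c.
h = 0.185 + 0.656/0.909 = 0.185 + 0.7217 = 0.9067.

0.907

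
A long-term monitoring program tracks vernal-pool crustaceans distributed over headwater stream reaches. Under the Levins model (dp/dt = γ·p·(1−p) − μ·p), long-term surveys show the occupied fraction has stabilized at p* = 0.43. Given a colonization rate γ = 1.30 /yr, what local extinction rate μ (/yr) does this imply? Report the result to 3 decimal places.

0.741

At equilibrium γ(1−p*) = μ.
μ = 1.30 × (1 − 0.43) = 1.30 × 0.5700 = 0.7410.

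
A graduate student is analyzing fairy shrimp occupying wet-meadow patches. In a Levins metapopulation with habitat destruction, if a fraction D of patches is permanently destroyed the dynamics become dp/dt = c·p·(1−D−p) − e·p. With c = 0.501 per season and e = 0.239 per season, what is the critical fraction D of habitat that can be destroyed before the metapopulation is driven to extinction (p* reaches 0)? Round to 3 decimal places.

The nontrivial equilibrium is p* = (1−D) − e/c; extinction occurs when this hits zero.
So D_crit = 1 − e/c = 1 − 0.239/0.501 = 1 − 0.4770 = 0.5230.
Note this equals the original equilibrium occupancy — the Levins extinction-debt result.

0.523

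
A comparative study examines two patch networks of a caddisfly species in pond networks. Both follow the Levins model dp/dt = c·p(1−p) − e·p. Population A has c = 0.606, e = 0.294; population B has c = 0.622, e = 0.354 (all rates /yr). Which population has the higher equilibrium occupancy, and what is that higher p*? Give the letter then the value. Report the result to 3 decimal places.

A: p*_A = 1 − 0.294/0.606 = 0.5149.
B: p*_B = 1 − 0.354/0.622 = 0.4309.
A is higher at 0.5149.

A, 0.515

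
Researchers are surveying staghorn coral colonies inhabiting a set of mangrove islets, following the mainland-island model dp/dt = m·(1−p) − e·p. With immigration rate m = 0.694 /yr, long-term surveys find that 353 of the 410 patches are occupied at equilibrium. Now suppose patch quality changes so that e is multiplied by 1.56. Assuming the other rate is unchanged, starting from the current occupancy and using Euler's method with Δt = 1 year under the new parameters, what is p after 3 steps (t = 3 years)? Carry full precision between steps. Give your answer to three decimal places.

Observed p* = 353/410 = 0.86098.
Balance m(1−p*) = e·p* gives e = m(1−p*)/p* = 0.694×0.13902/0.86098 = 0.11206.
Starting from p₀ = 0.86098; update p ← p + (dp/dt)·Δt with the new parameters.
step 1: Δp = -0.05403, p = 0.80695
step 2: Δp = -0.00709, p = 0.79986
step 3: Δp = -0.00093, p = 0.79893

0.799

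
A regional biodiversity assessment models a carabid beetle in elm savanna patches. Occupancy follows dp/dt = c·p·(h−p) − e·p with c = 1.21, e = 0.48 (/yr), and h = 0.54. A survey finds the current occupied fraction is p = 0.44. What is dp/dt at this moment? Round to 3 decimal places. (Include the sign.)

Colonization term: c·p·(h−p) = 1.21×0.44×0.1000 = 0.05324.
Extinction term: e·p = 0.21120.
dp/dt = 0.05324 − 0.21120 = -0.15796.

-0.158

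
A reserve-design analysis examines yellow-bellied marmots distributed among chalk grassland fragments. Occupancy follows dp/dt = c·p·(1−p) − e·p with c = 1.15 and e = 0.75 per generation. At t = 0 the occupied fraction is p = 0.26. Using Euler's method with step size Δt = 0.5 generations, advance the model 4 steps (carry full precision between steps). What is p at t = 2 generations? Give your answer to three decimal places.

0.304

Update rule: p ← p + [c·p·(1−p) − e·p]·Δt with Δt = 0.5.
  1  |  dp/dt·Δt = +0.013130  |  p_1 = 0.273130
  2  |  dp/dt·Δt = +0.011731  |  p_2 = 0.284861
  3  |  dp/dt·Δt = +0.010313  |  p_3 = 0.295174
  4  |  dp/dt·Δt = +0.008936  |  p_4 = 0.304111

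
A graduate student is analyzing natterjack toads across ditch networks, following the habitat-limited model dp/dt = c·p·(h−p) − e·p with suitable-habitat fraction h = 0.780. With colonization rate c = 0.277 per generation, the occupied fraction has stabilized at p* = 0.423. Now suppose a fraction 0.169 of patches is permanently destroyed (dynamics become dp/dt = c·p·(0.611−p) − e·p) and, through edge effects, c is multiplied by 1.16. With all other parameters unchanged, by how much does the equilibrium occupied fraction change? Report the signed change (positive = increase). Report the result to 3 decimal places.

Balance c(h−p*) = e gives e = 0.277×(0.78 − 0.42300) = 0.09889.
New p* = 0.611 − e/c = 0.611 − 0.09889/0.32132 = 0.30324.
Δp* = 0.30324 − 0.42300 = -0.11976.

-0.120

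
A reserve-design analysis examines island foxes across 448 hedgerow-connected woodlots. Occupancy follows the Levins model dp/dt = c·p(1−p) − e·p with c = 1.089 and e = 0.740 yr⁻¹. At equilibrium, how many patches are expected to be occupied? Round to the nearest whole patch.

144

p* = 1 − e/c = 1 − 0.740/1.089 = 0.3205.
Expected occupied patches = N × p* = 448 × 0.3205 = 143.57 ≈ 144.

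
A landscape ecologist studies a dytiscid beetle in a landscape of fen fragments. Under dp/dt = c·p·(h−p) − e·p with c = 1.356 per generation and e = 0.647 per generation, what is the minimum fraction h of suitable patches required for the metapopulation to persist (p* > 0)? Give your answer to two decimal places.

p* = h − e/c is positive only when h > e/c.
h_min = e/c = 0.647/1.356 = 0.4771.

0.48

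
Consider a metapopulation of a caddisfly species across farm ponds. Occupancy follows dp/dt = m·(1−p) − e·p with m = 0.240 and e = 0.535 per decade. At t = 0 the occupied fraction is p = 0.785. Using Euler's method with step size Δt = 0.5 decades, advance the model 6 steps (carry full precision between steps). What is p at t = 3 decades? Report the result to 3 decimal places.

0.335

Update rule: p ← p + [m·(1−p) − e·p]·Δt with Δt = 0.5.
t = 0.5: p = 0.78500 + (-0.18419) = 0.60081
t = 1: p = 0.60081 + (-0.11281) = 0.48800
t = 1.5: p = 0.48800 + (-0.06910) = 0.41890
t = 2: p = 0.41890 + (-0.04232) = 0.37658
t = 2.5: p = 0.37658 + (-0.02592) = 0.35065
t = 3: p = 0.35065 + (-0.01588) = 0.33477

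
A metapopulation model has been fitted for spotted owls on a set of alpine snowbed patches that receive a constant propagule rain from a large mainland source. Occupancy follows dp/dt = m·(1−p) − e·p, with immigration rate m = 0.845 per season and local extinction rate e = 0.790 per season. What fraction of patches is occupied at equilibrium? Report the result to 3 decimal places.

Setting dp/dt = 0: m − m·p* = e·p*, so m = (m+e)·p*.
p* = m/(m+e) = 0.845/(0.845+0.790) = 0.845/1.6350 = 0.5168.

0.517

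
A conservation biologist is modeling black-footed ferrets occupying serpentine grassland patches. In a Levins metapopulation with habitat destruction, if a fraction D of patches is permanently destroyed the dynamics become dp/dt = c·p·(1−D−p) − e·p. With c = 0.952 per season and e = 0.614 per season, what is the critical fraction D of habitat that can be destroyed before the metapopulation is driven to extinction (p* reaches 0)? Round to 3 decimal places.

The nontrivial equilibrium is p* = (1−D) − e/c; extinction occurs when this hits zero.
So D_crit = 1 − e/c = 1 − 0.614/0.952 = 1 − 0.6450 = 0.3550.
This equals the undisturbed p*, a classic result of Lande's extension.

0.355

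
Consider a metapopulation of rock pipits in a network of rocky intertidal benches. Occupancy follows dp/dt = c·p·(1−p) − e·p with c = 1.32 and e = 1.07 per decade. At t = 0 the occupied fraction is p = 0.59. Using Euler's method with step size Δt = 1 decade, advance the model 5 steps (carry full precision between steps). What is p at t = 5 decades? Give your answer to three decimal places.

Update rule: p ← p + [c·p·(1−p) − e·p]·Δt with Δt = 1.
p: 0.59000 → 0.27801  (Δp = -0.31199)
p: 0.27801 → 0.24549  (Δp = -0.03252)
p: 0.24549 → 0.22731  (Δp = -0.01818)
p: 0.22731 → 0.21593  (Δp = -0.01138)
p: 0.21593 → 0.20837  (Δp = -0.00756)

0.208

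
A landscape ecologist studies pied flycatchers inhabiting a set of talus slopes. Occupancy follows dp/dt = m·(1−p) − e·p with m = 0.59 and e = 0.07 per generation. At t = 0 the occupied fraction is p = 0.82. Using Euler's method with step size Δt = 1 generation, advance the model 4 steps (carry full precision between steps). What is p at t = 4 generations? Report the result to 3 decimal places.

0.893

Update rule: p ← p + [m·(1−p) − e·p]·Δt with Δt = 1.
t = 1: p = 0.82000 + (+0.04880) = 0.86880
t = 2: p = 0.86880 + (+0.01659) = 0.88539
t = 3: p = 0.88539 + (+0.00564) = 0.89103
t = 4: p = 0.89103 + (+0.00192) = 0.89295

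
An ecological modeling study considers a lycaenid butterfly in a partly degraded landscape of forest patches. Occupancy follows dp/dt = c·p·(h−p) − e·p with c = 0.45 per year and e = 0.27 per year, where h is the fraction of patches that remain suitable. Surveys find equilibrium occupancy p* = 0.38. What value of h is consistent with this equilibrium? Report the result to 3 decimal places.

At equilibrium c(h−p*) = e, so h = p* + e/c.
h = 0.38 + 0.27/0.45 = 0.38 + 0.6000 = 0.9800.

0.980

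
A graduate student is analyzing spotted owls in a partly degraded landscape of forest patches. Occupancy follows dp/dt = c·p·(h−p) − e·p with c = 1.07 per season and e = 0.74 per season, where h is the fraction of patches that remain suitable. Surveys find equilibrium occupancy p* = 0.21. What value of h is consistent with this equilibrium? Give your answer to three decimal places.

0.902

At equilibrium c(h−p*) = e, so h = p* + e/c.
h = 0.21 + 0.74/1.07 = 0.21 + 0.6916 = 0.9016.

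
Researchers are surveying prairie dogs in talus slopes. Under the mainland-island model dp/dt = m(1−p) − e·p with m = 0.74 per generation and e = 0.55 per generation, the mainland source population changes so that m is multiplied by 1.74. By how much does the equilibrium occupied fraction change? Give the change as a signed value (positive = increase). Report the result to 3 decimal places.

0.127

Before: p* = 0.74/(0.74+0.55) = 0.5736.
After: m = 1.2876, e = 0.55; p* = 1.2876/1.8376 = 0.7007.
Δp* = 0.7007 − 0.5736 = +0.1271.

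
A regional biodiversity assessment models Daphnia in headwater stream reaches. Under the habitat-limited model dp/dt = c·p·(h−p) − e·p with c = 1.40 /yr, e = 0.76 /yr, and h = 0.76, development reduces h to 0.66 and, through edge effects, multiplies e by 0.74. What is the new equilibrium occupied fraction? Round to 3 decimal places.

Before: p* = h − e/c = 0.76 − 0.76/1.40 = 0.76 − 0.5429 = 0.2171.
After: c = 1.4, e = 0.5624, h = 0.66; p* = 0.66 − 0.5624/1.4 = 0.2583.

0.258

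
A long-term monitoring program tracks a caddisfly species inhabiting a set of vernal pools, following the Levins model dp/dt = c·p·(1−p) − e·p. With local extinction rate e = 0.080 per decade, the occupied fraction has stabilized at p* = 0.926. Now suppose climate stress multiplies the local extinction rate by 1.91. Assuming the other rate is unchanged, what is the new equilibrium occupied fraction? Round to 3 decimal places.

0.859

Balance c(1−p*) = e gives c = e/(1 − 0.92600) = 0.080/0.07400 = 1.08108.
New p* = 1 − e/c = 1 − 0.15280/1.08108 = 0.85866.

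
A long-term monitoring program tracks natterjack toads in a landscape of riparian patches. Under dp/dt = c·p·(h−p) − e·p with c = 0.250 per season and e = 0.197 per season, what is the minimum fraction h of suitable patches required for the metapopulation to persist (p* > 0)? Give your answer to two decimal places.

0.79

p* = h − e/c is positive only when h > e/c.
h_min = e/c = 0.197/0.250 = 0.7880.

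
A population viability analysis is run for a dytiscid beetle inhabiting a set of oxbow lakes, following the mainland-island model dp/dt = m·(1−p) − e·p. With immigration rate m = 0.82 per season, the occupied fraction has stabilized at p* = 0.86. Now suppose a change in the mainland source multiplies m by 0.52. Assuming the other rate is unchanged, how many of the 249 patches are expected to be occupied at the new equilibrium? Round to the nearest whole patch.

190

Balance m(1−p*) = e·p* gives e = m(1−p*)/p* = 0.82×0.14000/0.86000 = 0.13349.
New p* = m/(m+e) = 0.42640/(0.42640+0.13349) = 0.76158.
Expected occupied = 249 × 0.76158 = 189.63 ≈ 190.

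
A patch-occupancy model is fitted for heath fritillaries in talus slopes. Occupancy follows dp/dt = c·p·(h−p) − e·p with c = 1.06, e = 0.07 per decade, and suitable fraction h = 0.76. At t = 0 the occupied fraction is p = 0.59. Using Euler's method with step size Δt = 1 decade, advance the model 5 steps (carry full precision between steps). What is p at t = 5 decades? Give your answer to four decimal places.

Update rule: p ← p + [c·p·(h−p) − e·p]·Δt with Δt = 1.
  1  |  dp/dt·Δt = +0.065018  |  p_1 = 0.655018
  2  |  dp/dt·Δt = +0.027040  |  p_2 = 0.682058
  3  |  dp/dt·Δt = +0.008607  |  p_3 = 0.690664
  4  |  dp/dt·Δt = +0.002414  |  p_4 = 0.693079
  5  |  dp/dt·Δt = +0.000649  |  p_5 = 0.693728

0.6937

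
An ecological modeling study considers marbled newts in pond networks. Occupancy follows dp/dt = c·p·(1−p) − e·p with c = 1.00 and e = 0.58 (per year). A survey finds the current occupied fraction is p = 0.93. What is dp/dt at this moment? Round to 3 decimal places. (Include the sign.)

-0.474

Colonization term: c·p·(1−p) = 1.00×0.93×0.0700 = 0.06510.
Extinction term: e·p = 0.53940.
dp/dt = 0.06510 − 0.53940 = -0.47430.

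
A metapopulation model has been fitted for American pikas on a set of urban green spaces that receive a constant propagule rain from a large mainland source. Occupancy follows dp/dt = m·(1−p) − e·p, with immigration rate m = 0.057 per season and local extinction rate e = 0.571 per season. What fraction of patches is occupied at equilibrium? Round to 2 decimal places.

0.09

Setting dp/dt = 0: m − m·p* = e·p*, so m = (m+e)·p*.
p* = m/(m+e) = 0.057/(0.057+0.571) = 0.057/0.6280 = 0.0908.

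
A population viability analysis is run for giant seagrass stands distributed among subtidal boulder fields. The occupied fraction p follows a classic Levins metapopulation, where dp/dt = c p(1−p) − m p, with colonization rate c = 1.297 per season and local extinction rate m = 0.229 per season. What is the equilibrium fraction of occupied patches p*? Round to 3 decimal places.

0.823

Setting dp/dt = 0 and dividing through by p* gives c·(1−p*) = m.
So p* = 1 − m/c = 1 − 0.229/1.297 = 1 − 0.1766 = 0.8234.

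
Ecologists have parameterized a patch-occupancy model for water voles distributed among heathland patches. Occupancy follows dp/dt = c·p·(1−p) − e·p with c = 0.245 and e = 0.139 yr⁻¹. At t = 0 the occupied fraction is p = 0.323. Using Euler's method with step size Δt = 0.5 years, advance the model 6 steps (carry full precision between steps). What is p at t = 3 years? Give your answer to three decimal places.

0.347

Update rule: p ← p + [c·p·(1−p) − e·p]·Δt with Δt = 0.5.
t = 0.5: p = 0.32300 + (+0.00434) = 0.32734
t = 1: p = 0.32734 + (+0.00422) = 0.33156
t = 1.5: p = 0.33156 + (+0.00411) = 0.33567
t = 2: p = 0.33567 + (+0.00399) = 0.33966
t = 2.5: p = 0.33966 + (+0.00387) = 0.34353
t = 3: p = 0.34353 + (+0.00375) = 0.34728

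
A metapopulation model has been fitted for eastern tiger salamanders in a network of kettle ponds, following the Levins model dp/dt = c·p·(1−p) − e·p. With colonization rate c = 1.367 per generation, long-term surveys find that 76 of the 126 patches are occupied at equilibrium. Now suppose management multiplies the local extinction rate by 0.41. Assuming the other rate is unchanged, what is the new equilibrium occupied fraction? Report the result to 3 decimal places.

Observed p* = 76/126 = 0.60317.
Balance c(1−p*) = e gives e = 1.367×(1 − 0.60317) = 0.54247.
New p* = 1 − e/c = 1 − 0.22241/1.36700 = 0.83730.

0.837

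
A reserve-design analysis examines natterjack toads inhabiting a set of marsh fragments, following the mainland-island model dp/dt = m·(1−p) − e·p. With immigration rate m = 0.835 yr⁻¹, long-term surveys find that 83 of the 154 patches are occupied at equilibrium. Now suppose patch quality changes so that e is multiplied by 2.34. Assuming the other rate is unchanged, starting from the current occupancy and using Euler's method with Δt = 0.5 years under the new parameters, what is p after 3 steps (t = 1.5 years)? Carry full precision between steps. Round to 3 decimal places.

0.330

Observed p* = 83/154 = 0.53896.
Balance m(1−p*) = e·p* gives e = m(1−p*)/p* = 0.835×0.46104/0.53896 = 0.71428.
Starting from p₀ = 0.53896; update p ← p + (dp/dt)·Δt with the new parameters.
step 1: Δp = -0.25793, p = 0.28103
step 2: Δp = +0.06531, p = 0.34634
step 3: Δp = -0.01654, p = 0.32980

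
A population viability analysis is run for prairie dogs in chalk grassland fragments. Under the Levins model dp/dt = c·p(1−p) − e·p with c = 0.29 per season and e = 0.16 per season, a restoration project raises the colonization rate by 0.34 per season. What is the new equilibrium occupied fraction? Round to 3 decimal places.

Before: p* = 1 − 0.16/0.29 = 0.4483.
After the change, c = 0.63, e = 0.16, so p* = 1 − 0.16/0.63 = 0.7460.

0.746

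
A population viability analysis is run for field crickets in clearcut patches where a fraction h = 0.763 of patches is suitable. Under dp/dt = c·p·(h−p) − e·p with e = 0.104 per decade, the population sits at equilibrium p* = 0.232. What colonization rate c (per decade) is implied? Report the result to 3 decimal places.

At equilibrium c(h−p*) = e, so c = e/(h−p*).
c = 0.104/(0.763 − 0.232) = 0.104/0.5310 = 0.1959.

0.196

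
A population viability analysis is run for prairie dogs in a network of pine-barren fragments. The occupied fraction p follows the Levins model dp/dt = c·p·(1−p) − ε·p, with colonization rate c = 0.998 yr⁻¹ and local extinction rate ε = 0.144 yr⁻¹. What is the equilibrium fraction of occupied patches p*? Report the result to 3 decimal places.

0.856

Setting dp/dt = 0 and dividing through by p* gives c·(1−p*) = ε.
So p* = 1 − ε/c = 1 − 0.144/0.998 = 1 − 0.1443 = 0.8557.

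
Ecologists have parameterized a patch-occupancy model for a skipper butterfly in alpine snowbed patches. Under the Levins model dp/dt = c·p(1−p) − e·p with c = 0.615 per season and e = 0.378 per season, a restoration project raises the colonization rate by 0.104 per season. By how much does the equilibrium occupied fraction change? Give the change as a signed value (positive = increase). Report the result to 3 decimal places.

Before: p* = 1 − 0.378/0.615 = 0.3854.
After the change, c = 0.719, e = 0.378, so p* = 1 − 0.378/0.719 = 0.4743.
Δp* = 0.4743 − 0.3854 = +0.0889.

0.089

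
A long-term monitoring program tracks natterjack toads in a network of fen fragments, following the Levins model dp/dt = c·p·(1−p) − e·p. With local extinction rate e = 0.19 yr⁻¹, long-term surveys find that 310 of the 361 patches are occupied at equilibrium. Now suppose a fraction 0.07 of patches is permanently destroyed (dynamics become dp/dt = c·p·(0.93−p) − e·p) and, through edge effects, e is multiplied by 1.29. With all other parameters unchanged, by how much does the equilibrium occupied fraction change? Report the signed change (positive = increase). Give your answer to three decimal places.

-0.111

Observed p* = 310/361 = 0.85873.
Balance c(1−p*) = e gives c = e/(1 − 0.85873) = 0.19/0.14127 = 1.34494.
New p* = 0.93 − e/c = 0.93 − 0.24510/1.34494 = 0.74776.
Δp* = 0.74776 − 0.85873 = -0.11097.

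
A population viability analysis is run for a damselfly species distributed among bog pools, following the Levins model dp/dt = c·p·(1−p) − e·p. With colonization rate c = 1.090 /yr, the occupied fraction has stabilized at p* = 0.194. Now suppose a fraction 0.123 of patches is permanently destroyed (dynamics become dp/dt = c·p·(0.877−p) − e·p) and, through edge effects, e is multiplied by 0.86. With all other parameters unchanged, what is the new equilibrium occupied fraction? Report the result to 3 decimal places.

0.184

Balance c(1−p*) = e gives e = 1.090×(1 − 0.19400) = 0.87854.
New p* = 0.877 − e/c = 0.877 − 0.75554/1.09000 = 0.18384.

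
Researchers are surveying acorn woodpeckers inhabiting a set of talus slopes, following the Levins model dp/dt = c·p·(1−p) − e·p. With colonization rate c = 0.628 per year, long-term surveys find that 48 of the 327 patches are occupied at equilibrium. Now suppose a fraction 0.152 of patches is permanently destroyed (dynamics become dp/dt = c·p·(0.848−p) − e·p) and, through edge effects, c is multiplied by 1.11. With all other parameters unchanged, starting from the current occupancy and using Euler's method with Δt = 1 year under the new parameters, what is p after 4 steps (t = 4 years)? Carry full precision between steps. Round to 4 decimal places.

Observed p* = 48/327 = 0.14679.
Balance c(1−p*) = e gives e = 0.628×(1 − 0.14679) = 0.53582.
Starting from p₀ = 0.14679; update p ← p + (dp/dt)·Δt with the new parameters.
  1  |  dp/dt·Δt = -0.006901  |  p_1 = 0.139888
  2  |  dp/dt·Δt = -0.005904  |  p_2 = 0.133983
  3  |  dp/dt·Δt = -0.005103  |  p_3 = 0.128880
  4  |  dp/dt·Δt = -0.004451  |  p_4 = 0.124430

0.1244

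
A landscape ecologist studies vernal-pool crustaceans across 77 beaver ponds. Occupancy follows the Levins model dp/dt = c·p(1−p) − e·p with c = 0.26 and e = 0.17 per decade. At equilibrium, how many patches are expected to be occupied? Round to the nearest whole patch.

p* = 1 − e/c = 1 − 0.17/0.26 = 0.3462.
Expected occupied patches = N × p* = 77 × 0.3462 = 26.65 ≈ 27.

27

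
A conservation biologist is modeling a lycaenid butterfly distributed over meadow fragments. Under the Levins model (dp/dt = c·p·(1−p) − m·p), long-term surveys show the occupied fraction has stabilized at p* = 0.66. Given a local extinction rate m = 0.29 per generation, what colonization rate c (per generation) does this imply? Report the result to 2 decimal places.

At equilibrium c(1−p*) = m, so c = m/(1−p*).
c = 0.29/(1 − 0.66) = 0.29/0.3400 = 0.8529.

0.85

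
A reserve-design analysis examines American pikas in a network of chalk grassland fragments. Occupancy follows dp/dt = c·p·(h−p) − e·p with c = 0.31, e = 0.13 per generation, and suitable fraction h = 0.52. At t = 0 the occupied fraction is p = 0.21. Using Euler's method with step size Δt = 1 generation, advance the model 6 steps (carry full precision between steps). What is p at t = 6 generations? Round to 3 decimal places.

0.176

Update rule: p ← p + [c·p·(h−p) − e·p]·Δt with Δt = 1.
  1  |  dp/dt·Δt = -0.007119  |  p_1 = 0.202881
  2  |  dp/dt·Δt = -0.006430  |  p_2 = 0.196451
  3  |  dp/dt·Δt = -0.005835  |  p_3 = 0.190617
  4  |  dp/dt·Δt = -0.005317  |  p_4 = 0.185300
  5  |  dp/dt·Δt = -0.004863  |  p_5 = 0.180437
  6  |  dp/dt·Δt = -0.004463  |  p_6 = 0.175974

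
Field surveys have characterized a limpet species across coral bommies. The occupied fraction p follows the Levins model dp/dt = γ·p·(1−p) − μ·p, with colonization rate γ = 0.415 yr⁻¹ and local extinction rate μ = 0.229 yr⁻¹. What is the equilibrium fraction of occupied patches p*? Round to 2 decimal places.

Setting dp/dt = 0 and dividing through by p* gives γ·(1−p*) = μ.
So p* = 1 − μ/γ = 1 − 0.229/0.415 = 1 − 0.5518 = 0.4482.

0.45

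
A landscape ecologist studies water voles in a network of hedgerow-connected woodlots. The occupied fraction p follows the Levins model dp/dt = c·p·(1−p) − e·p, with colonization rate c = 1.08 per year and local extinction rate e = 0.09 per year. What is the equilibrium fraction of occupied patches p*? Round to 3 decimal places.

Setting dp/dt = 0 and dividing through by p* gives c·(1−p*) = e.
So p* = 1 − e/c = 1 − 0.09/1.08 = 1 − 0.0833 = 0.9167.

0.917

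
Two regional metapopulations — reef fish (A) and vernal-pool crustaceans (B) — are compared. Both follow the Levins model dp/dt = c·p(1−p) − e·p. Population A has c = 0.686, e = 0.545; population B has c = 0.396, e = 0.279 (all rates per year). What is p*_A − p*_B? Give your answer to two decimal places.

-0.09

A: p*_A = 1 − 0.545/0.686 = 0.2055.
B: p*_B = 1 − 0.279/0.396 = 0.2955.
p*_A − p*_B = 0.2055 − 0.2955 = -0.0899.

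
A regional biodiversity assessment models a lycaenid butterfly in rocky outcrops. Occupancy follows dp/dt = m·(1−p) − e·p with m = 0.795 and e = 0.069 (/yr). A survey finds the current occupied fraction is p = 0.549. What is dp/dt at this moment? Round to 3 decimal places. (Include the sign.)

0.321

Colonization term: m·(1−p) = 0.795×0.4510 = 0.35855.
Extinction term: e·p = 0.03788.
dp/dt = 0.35855 − 0.03788 = 0.32066.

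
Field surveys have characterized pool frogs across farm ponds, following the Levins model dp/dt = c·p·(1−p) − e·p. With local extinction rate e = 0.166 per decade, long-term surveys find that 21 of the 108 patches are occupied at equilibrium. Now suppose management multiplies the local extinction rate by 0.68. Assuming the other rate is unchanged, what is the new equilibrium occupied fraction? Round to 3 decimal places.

0.452

Observed p* = 21/108 = 0.19444.
Balance c(1−p*) = e gives c = e/(1 − 0.19444) = 0.166/0.80556 = 0.20607.
New p* = 1 − e/c = 1 − 0.11288/0.20607 = 0.45222.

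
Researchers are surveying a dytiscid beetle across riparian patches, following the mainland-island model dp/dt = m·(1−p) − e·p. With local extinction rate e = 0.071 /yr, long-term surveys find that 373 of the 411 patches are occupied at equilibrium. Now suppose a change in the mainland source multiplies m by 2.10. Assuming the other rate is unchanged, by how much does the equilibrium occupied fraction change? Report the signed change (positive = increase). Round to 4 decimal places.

0.0462

Observed p* = 373/411 = 0.90754.
Balance m(1−p*) = e·p* gives m = e·p*/(1−p*) = 0.071×0.90754/0.09246 = 0.69690.
New p* = m/(m+e) = 1.46349/(1.46349+0.07100) = 0.95373.
Δp* = 0.95373 − 0.90754 = +0.04619.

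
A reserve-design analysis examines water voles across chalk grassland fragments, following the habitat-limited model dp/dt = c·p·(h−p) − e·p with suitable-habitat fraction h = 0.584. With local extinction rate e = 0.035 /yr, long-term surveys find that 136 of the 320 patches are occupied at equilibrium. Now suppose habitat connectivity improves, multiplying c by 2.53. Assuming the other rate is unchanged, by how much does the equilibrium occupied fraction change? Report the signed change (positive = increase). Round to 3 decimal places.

0.096

Observed p* = 136/320 = 0.42500.
Balance c(h−p*) = e gives c = e/(0.584 − 0.42500) = 0.035/0.15900 = 0.22013.
New p* = 0.584 − e/c = 0.584 − 0.03500/0.55693 = 0.52116.
Δp* = 0.52116 − 0.42500 = +0.09616.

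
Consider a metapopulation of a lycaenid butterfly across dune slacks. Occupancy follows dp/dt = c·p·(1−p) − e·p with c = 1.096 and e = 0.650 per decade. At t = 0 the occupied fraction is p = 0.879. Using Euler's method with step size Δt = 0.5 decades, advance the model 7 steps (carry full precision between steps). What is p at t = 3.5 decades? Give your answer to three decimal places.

Update rule: p ← p + [c·p·(1−p) − e·p]·Δt with Δt = 0.5.
step 1: Δp = -0.22739, p = 0.65161
step 2: Δp = -0.08737, p = 0.56424
step 3: Δp = -0.04864, p = 0.51560
step 4: Δp = -0.03070, p = 0.48490
step 5: Δp = -0.02072, p = 0.46418
step 6: Δp = -0.01456, p = 0.44962
step 7: Δp = -0.01052, p = 0.43910

0.439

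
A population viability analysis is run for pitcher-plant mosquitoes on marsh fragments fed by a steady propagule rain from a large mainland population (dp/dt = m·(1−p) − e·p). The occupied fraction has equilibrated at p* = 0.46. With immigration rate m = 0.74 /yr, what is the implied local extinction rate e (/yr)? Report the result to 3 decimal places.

At equilibrium m(1−p*) = e·p*, so e = m(1−p*)/p*.
e = 0.74 × 0.5400 / 0.46 = 0.8687.

0.869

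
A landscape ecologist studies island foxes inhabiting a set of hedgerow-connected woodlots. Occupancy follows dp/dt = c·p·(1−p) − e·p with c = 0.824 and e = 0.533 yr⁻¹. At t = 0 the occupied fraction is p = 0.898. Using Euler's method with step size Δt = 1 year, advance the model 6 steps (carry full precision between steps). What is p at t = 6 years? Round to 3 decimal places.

Update rule: p ← p + [c·p·(1−p) − e·p]·Δt with Δt = 1.
step 1: Δp = -0.40316, p = 0.49484
step 2: Δp = -0.05777, p = 0.43707
step 3: Δp = -0.03022, p = 0.40685
step 4: Δp = -0.01800, p = 0.38885
step 5: Δp = -0.01144, p = 0.37741
step 6: Δp = -0.00754, p = 0.36987

0.370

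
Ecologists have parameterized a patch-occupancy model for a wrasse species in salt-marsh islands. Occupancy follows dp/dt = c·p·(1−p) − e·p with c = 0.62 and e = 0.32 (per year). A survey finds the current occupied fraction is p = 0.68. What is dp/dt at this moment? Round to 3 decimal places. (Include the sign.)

-0.083

Colonization term: c·p·(1−p) = 0.62×0.68×0.3200 = 0.13491.
Extinction term: e·p = 0.21760.
dp/dt = 0.13491 − 0.21760 = -0.08269.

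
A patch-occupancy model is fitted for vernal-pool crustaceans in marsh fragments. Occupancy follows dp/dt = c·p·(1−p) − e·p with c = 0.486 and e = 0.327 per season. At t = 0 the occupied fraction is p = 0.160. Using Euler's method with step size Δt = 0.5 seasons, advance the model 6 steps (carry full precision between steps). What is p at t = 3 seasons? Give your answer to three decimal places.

Update rule: p ← p + [c·p·(1−p) − e·p]·Δt with Δt = 0.5.
t = 0.5: p = 0.16000 + (+0.00650) = 0.16650
t = 1: p = 0.16650 + (+0.00650) = 0.17300
t = 1.5: p = 0.17300 + (+0.00648) = 0.17948
t = 2: p = 0.17948 + (+0.00644) = 0.18592
t = 2.5: p = 0.18592 + (+0.00638) = 0.19230
t = 3: p = 0.19230 + (+0.00630) = 0.19860

0.199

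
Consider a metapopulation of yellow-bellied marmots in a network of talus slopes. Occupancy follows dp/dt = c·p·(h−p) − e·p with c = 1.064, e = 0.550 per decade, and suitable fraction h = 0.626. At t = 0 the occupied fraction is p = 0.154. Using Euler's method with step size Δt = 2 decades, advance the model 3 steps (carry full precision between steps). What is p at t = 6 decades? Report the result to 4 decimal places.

Update rule: p ← p + [c·p·(h−p) − e·p]·Δt with Δt = 2.
t = 2: p = 0.15400 + (-0.01472) = 0.13928
t = 4: p = 0.13928 + (-0.00895) = 0.13033
t = 6: p = 0.13033 + (-0.00589) = 0.12444

0.1244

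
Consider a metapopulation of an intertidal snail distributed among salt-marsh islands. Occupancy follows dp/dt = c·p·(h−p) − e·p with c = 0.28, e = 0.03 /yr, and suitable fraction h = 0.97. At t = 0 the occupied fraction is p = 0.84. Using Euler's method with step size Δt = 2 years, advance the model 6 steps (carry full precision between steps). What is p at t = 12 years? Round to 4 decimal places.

Update rule: p ← p + [c·p·(h−p) − e·p]·Δt with Δt = 2.
step 1: Δp = +0.01075, p = 0.85075
step 2: Δp = +0.00577, p = 0.85652
step 3: Δp = +0.00304, p = 0.85956
step 4: Δp = +0.00159, p = 0.86115
step 5: Δp = +0.00082, p = 0.86197
step 6: Δp = +0.00043, p = 0.86240

0.8624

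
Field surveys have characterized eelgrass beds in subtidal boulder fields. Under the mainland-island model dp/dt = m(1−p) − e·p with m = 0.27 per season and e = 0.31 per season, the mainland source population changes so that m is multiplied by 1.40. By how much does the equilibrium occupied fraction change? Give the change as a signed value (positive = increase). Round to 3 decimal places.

Before: p* = 0.27/(0.27+0.31) = 0.4655.
After: m = 0.378, e = 0.31; p* = 0.378/0.6880 = 0.5494.
Δp* = 0.5494 − 0.4655 = +0.0839.

0.084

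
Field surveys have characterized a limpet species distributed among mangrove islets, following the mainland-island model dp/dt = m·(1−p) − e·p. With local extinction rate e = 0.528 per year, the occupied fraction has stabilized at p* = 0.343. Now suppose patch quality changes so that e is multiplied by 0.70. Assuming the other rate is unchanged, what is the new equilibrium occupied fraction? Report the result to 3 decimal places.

Balance m(1−p*) = e·p* gives m = e·p*/(1−p*) = 0.528×0.34300/0.65700 = 0.27565.
New p* = m/(m+e) = 0.27565/(0.27565+0.36960) = 0.42720.

0.427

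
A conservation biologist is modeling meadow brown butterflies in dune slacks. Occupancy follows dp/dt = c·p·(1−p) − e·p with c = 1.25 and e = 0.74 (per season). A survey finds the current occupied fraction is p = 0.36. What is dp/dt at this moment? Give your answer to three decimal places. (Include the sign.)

0.022

Colonization term: c·p·(1−p) = 1.25×0.36×0.6400 = 0.28800.
Extinction term: e·p = 0.26640.
dp/dt = 0.28800 − 0.26640 = 0.02160.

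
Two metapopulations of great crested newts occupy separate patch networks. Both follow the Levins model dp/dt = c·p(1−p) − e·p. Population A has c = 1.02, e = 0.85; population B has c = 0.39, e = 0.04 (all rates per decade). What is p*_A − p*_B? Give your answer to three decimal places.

A: p*_A = 1 − 0.85/1.02 = 0.1667.
B: p*_B = 1 − 0.04/0.39 = 0.8974.
p*_A − p*_B = 0.1667 − 0.8974 = -0.7308.

-0.731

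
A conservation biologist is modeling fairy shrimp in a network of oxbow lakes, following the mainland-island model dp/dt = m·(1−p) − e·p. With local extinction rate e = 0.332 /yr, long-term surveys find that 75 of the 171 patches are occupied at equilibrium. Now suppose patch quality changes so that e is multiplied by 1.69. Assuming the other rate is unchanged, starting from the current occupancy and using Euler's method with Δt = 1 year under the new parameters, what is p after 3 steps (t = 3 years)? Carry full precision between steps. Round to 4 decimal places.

Observed p* = 75/171 = 0.43860.
Balance m(1−p*) = e·p* gives m = e·p*/(1−p*) = 0.332×0.43860/0.56140 = 0.25938.
Starting from p₀ = 0.43860; update p ← p + (dp/dt)·Δt with the new parameters.
t = 1: p = 0.43860 + (-0.10047) = 0.33812
t = 2: p = 0.33812 + (-0.01804) = 0.32008
t = 3: p = 0.32008 + (-0.00324) = 0.31684

0.3168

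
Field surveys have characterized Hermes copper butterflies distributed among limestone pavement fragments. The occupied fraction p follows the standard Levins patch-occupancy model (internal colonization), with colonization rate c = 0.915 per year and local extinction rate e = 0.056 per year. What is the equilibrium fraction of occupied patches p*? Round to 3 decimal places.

Setting dp/dt = 0 and dividing through by p* gives c·(1−p*) = e.
So p* = 1 − e/c = 1 − 0.056/0.915 = 1 − 0.0612 = 0.9388.

0.939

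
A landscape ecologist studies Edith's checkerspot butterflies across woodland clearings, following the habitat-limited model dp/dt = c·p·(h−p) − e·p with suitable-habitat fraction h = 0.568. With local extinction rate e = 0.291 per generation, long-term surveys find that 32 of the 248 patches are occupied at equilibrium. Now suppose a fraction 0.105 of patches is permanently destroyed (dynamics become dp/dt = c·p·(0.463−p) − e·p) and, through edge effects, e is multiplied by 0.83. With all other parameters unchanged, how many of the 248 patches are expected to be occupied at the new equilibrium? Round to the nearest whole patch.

Observed p* = 32/248 = 0.12903.
Balance c(h−p*) = e gives c = e/(0.568 − 0.12903) = 0.291/0.43897 = 0.66292.
New p* = 0.463 − e/c = 0.463 − 0.24153/0.66292 = 0.09866.
Expected occupied = 248 × 0.09866 = 24.47 ≈ 24.

24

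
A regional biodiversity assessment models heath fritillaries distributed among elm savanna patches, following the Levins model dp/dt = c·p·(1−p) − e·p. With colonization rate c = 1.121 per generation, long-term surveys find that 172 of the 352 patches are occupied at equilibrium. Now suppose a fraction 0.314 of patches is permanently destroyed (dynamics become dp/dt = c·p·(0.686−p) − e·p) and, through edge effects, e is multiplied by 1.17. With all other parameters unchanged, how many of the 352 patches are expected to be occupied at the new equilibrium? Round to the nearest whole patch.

31

Observed p* = 172/352 = 0.48864.
Balance c(1−p*) = e gives e = 1.121×(1 − 0.48864) = 0.57323.
New p* = 0.686 − e/c = 0.686 − 0.67068/1.12100 = 0.08771.
Expected occupied = 352 × 0.08771 = 30.87 ≈ 31.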